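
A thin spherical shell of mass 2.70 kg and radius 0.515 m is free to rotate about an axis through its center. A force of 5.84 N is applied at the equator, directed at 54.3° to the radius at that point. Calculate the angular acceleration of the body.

I = (2/3)MR² = (2/3)(2.70)(0.515)² = 0.4774 kg·m².
Only the tangential component produces torque: τ = F R sinθ = (5.84)(0.515) sin 54.3° = 2.442 N·m.
From τ = Iα: α = 2.442/0.4774 = 5.116 rad/s².

α ≈ 5.12 rad/s²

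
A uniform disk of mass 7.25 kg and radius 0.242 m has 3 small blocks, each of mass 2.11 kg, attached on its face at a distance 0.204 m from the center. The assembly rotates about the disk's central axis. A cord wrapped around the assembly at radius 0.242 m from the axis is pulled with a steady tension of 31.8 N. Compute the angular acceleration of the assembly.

α ≈ 16.2 rad/s²

I_disk = ½MR² = ½(7.25)(0.242)² = 0.2123 kg·m².
I_blocks = 3·m·r² = 3(2.11)(0.204)² = 0.2634 kg·m².
Total I = 0.4757 kg·m².
τ = F r = (31.8)(0.242) = 7.696 N·m.
α = τ/I = 7.696/0.4757 = 16.18 rad/s².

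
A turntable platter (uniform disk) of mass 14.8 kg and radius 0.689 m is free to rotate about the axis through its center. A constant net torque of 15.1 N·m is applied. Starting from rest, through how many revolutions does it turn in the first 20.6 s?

I = ½MR² = (1/2)(14.8)(0.689)² = 3.513 kg·m².
α = τ/I = 15.1/3.513 = 4.298 rad/s².
θ = ½αt² = ½(4.298)(20.6)² = 912.0 rad.
Revolutions = θ/(2π) = 145.2.

≈ 145 revolutions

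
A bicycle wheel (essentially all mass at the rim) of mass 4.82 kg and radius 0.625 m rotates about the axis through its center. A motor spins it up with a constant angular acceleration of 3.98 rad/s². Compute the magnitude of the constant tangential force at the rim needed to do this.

I = MR² = (4.82)(0.625)² = 1.883 kg·m².
The required torque is τ = Iα = (1.883)(3.980) = 7.494 N·m.
A tangential force at the rim gives τ = FR, so F = τ/R = 7.494/0.625 = 11.99 N.

F ≈ 12.0 N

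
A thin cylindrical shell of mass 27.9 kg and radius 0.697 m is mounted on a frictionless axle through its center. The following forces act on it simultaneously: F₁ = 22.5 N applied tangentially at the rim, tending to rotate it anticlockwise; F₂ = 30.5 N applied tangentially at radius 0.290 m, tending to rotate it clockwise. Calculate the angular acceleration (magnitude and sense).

I = MR² = (27.9)(0.697)² = 13.55 kg·m².
Taking anticlockwise as positive: τ₁ = +(22.5)(0.697) = +15.68 N·m; τ₂ = −(30.5)(0.290) = −8.845 N·m.
Net torque τ = 6.838 N·m.
α = τ/I = 6.838/13.55 = 0.5045 rad/s².

α ≈ 0.504 rad/s², anticlockwise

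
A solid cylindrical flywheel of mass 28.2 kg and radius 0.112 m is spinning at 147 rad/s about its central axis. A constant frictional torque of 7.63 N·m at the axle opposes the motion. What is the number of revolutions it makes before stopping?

I = ½MR² = (1/2)(28.2)(0.112)² = 0.1769 kg·m².
The net torque has magnitude 7.63 N·m, opposing ω.
|α| = τ/I = 7.630/0.1769 = 43.14 rad/s² (deceleration).
ω² = ω₀² − 2|α|θ with ω = 0 ⇒ θ = ω₀²/(2|α|) = 250.5 rad = 39.86 rev.

≈ 39.9 revolutions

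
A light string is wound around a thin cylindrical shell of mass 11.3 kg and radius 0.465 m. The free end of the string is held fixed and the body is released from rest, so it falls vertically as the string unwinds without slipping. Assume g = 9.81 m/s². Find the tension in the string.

T ≈ 55.4 N

Translation: Mg − T = Ma. Rotation about the center: TR = Iα with I = MR².
With a = αR: T = (I/R²)a = M a, so Mg = (1 + 1.000)Ma.
a = g/(1 + 1.000) = 9.81/2.000 = 4.905 m/s².
T = 1.000·M·a = (1.000)(11.3)(4.905) = 55.43 N.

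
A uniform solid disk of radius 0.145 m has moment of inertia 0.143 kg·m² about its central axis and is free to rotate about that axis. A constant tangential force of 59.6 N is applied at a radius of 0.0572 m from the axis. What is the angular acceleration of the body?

τ = F·r = (59.6)(0.0572) = 3.409 N·m.
From τ = Iα: α = 3.409/0.1430 = 23.84 rad/s².

α ≈ 23.8 rad/s²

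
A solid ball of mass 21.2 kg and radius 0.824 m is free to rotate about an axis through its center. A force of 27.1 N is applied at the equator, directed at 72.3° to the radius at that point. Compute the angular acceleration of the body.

I = (2/5)MR² = (2/5)(21.2)(0.824)² = 5.758 kg·m².
Only the tangential component produces torque: τ = F R sinθ = (27.1)(0.824) sin 72.3° = 21.27 N·m.
From τ = Iα: α = 21.27/5.758 = 3.695 rad/s².

α ≈ 3.69 rad/s²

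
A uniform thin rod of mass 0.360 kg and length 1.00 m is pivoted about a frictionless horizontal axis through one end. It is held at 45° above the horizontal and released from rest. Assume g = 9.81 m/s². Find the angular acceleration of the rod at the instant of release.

About the pivot, I = (1/3)ML² = (1/3)(0.360)(1.00)² = 0.1200 kg·m².
The weight acts at the center, a distance L/2 = 0.5000 m from the pivot; τ = Mg(L/2) cos 45° = 1.249 N·m.
α = τ/I = 1.249/0.1200 = 10.41 rad/s².

α ≈ 10.4 rad/s²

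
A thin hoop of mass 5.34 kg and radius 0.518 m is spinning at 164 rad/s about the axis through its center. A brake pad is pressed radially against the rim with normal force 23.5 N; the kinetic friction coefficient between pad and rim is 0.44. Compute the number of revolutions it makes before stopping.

I = MR² = (5.34)(0.518)² = 1.433 kg·m².
Friction force f = μN = (0.44)(23.5) = 10.34 N at the rim; torque magnitude τ = fR = 5.356 N·m, opposing ω.
|α| = τ/I = 5.356/1.433 = 3.738 rad/s² (deceleration).
ω² = ω₀² − 2|α|θ with ω = 0 ⇒ θ = ω₀²/(2|α|) = 3598 rad = 572.6 rev.

≈ 573 revolutions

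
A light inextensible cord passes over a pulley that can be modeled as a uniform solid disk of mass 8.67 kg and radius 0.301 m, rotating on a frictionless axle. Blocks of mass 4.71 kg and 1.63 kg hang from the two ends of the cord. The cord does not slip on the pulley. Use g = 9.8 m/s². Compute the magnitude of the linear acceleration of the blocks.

I = ½MR² = (1/2)(8.67)(0.301)² = 0.3928 kg·m².
Heavier block: m₁g − T₁ = m₁a. Lighter block: T₂ − m₂g = m₂a.
Pulley: (T₁ − T₂)R = Iα = I(a/R), so T₁ − T₂ = (I/R²)a = (1/2)M_p a = 4.335·a.
Adding the three: (m₁ − m₂)g = (m₁ + m₂ + 4.335)a, so a = (4.71 − 1.63)(9.8)/(4.71 + 1.63 + 4.335) = 2.828 m/s².

a ≈ 2.83 m/s²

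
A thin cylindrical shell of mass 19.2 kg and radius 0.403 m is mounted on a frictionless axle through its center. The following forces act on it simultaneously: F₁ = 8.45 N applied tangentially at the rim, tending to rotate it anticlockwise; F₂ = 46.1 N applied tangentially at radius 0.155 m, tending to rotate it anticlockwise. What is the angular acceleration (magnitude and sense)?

I = MR² = (19.2)(0.403)² = 3.118 kg·m².
Taking anticlockwise as positive: τ₁ = +(8.45)(0.403) = +3.405 N·m; τ₂ = +(46.1)(0.155) = +7.146 N·m.
Net torque τ = 10.55 N·m.
α = τ/I = 10.55/3.118 = 3.384 rad/s².

α ≈ 3.38 rad/s², anticlockwise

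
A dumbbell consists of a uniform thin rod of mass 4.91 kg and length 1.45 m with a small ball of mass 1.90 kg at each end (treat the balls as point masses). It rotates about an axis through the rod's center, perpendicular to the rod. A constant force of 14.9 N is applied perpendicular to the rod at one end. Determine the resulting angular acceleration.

I_rod = (1/12)ML² = (1/12)(4.91)(1.45)² = 0.8603 kg·m².
I_balls = 2·m·(L/2)² = 2(1.90)(0.7250)² = 1.997 kg·m².
Total I = 2.858 kg·m².
τ = F·(L/2) = (14.9)(0.725) = 10.80 N·m.
α = τ/I = 10.80/2.858 = 3.780 rad/s².

α ≈ 3.78 rad/s²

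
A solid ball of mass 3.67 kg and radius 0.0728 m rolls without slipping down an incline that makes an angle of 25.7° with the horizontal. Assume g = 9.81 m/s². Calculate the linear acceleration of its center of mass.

Translation along the incline: Mg sinθ − f = Ma.
Rotation about the center: fR = Iα with I = (2/5)MR². No-slip gives a = αR, so f = (I/R²)a = (2/5)M a.
Substituting: Mg sinθ = (1 + 0.4000)Ma, so a = g sinθ/(1 + 0.4000) = (9.81) sin 25.7° / 1.400 = 3.039 m/s².

a ≈ 3.04 m/s²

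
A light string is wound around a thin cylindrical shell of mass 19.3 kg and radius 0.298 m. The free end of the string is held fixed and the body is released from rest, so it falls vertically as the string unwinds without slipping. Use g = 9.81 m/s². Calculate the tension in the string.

T ≈ 94.7 N

Translation: Mg − T = Ma. Rotation about the center: TR = Iα with I = MR².
With a = αR: T = (I/R²)a = M a, so Mg = (1 + 1.000)Ma.
a = g/(1 + 1.000) = 9.81/2.000 = 4.905 m/s².
T = 1.000·M·a = (1.000)(19.3)(4.905) = 94.67 N.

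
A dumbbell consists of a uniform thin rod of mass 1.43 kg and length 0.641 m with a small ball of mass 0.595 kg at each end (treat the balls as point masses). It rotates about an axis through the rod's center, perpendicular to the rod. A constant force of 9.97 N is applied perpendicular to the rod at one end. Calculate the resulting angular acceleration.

α ≈ 18.7 rad/s²

I_rod = (1/12)ML² = (1/12)(1.43)(0.641)² = 0.04896 kg·m².
I_balls = 2·m·(L/2)² = 2(0.595)(0.3205)² = 0.1222 kg·m².
Total I = 0.1712 kg·m².
τ = F·(L/2) = (9.97)(0.321) = 3.195 N·m.
α = τ/I = 3.195/0.1712 = 18.66 rad/s².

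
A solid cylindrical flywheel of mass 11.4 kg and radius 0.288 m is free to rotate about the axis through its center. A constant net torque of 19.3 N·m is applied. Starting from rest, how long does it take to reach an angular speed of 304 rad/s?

t ≈ 7.45 s

I = ½MR² = (1/2)(11.4)(0.288)² = 0.4728 kg·m².
α = τ/I = 19.3/0.4728 = 40.82 rad/s².
ω = αt ⇒ t = ω/α = 304/40.82 = 7.447 s.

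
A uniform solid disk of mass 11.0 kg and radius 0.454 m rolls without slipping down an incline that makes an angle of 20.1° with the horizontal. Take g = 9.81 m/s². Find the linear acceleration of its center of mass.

a ≈ 2.25 m/s²

Translation along the incline: Mg sinθ − f = Ma.
Rotation about the center: fR = Iα with I = ½MR². No-slip gives a = αR, so f = (I/R²)a = (1/2)M a.
Substituting: Mg sinθ = (1 + 0.5000)Ma, so a = g sinθ/(1 + 0.5000) = (9.81) sin 20.1° / 1.500 = 2.248 m/s².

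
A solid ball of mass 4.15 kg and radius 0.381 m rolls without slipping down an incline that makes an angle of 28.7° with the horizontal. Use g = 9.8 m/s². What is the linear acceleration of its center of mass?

Translation along the incline: Mg sinθ − f = Ma.
Rotation about the center: fR = Iα with I = (2/5)MR². No-slip gives a = αR, so f = (I/R²)a = (2/5)M a.
Substituting: Mg sinθ = (1 + 0.4000)Ma, so a = g sinθ/(1 + 0.4000) = (9.8) sin 28.7° / 1.400 = 3.362 m/s².

a ≈ 3.36 m/s²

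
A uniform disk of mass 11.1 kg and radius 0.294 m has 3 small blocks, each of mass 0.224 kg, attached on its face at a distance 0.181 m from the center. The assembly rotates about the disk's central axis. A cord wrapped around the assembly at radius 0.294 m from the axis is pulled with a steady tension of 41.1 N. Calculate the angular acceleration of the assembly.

α ≈ 24.1 rad/s²

I_disk = ½MR² = ½(11.1)(0.294)² = 0.4797 kg·m².
I_blocks = 3·m·r² = 3(0.224)(0.181)² = 0.02202 kg·m².
Total I = 0.5017 kg·m².
τ = F r = (41.1)(0.294) = 12.08 N·m.
α = τ/I = 12.08/0.5017 = 24.08 rad/s².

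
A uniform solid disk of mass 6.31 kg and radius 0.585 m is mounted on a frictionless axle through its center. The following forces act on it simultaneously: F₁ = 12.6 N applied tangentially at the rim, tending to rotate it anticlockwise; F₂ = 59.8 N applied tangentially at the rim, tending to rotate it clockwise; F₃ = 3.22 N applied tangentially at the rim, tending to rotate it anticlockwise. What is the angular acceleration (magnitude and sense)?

I = ½MR² = (1/2)(6.31)(0.585)² = 1.080 kg·m².
Taking anticlockwise as positive: τ₁ = +(12.6)(0.585) = +7.371 N·m; τ₂ = −(59.8)(0.585) = −34.98 N·m; τ₃ = +(3.22)(0.585) = +1.884 N·m.
Net torque τ = -25.73 N·m.
α = τ/I = -25.73/1.080 = -23.83 rad/s².

α ≈ 23.8 rad/s², clockwise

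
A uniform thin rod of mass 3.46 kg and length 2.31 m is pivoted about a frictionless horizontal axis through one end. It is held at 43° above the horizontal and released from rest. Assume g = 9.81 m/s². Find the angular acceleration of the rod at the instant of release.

α ≈ 4.66 rad/s²

About the pivot, I = (1/3)ML² = (1/3)(3.46)(2.31)² = 6.154 kg·m².
The weight acts at the center, a distance L/2 = 1.155 m from the pivot; τ = Mg(L/2) cos 43° = 28.67 N·m.
α = τ/I = 28.67/6.154 = 4.659 rad/s².
(Equivalently α = (3g/(2L)) cos 43° = 4.659 rad/s².)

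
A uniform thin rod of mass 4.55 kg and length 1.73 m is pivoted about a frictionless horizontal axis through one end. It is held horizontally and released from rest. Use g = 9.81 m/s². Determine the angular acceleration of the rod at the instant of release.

About the pivot, I = (1/3)ML² = (1/3)(4.55)(1.73)² = 4.539 kg·m².
The weight acts at the center, a distance L/2 = 0.8650 m from the pivot; τ = Mg(L/2) = 38.61 N·m.
α = τ/I = 38.61/4.539 = 8.506 rad/s².
(Equivalently α = (3g/(2L)) = 8.506 rad/s².)

α ≈ 8.51 rad/s²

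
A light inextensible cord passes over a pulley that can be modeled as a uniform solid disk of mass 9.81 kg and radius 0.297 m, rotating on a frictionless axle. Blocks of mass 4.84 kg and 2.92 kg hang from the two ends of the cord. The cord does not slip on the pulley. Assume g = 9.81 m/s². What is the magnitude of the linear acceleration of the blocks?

I = ½MR² = (1/2)(9.81)(0.297)² = 0.4327 kg·m².
Heavier block: m₁g − T₁ = m₁a. Lighter block: T₂ − m₂g = m₂a.
Pulley: (T₁ − T₂)R = Iα = I(a/R), so T₁ − T₂ = (I/R²)a = (1/2)M_p a = 4.905·a.
Adding the three: (m₁ − m₂)g = (m₁ + m₂ + 4.905)a, so a = (4.84 − 2.92)(9.81)/(4.84 + 2.92 + 4.905) = 1.487 m/s².

a ≈ 1.49 m/s²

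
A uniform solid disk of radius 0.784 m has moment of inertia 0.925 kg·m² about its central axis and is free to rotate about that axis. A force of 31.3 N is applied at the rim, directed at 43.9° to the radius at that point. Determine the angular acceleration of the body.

α ≈ 18.4 rad/s²

Only the tangential component produces torque: τ = F R sinθ = (31.3)(0.784) sin 43.9° = 17.02 N·m.
Newton's second law for rotation, τ = Iα, gives α = τ/I = 17.02/0.9250 = 18.40 rad/s².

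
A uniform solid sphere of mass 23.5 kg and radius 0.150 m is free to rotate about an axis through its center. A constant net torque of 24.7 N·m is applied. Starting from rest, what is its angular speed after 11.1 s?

ω ≈ 1300 rad/s

I = (2/5)MR² = (2/5)(23.5)(0.150)² = 0.2115 kg·m².
α = τ/I = 24.7/0.2115 = 116.8 rad/s².
ω = ω₀ + αt = 0 + (116.8)(11.1) = 1296 rad/s.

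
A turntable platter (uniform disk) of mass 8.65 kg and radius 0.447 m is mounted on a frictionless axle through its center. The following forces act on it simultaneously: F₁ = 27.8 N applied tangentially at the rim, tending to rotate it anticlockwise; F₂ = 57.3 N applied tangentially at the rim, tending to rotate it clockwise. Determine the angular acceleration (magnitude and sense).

α ≈ 15.3 rad/s², clockwise

I = ½MR² = (1/2)(8.65)(0.447)² = 0.8642 kg·m².
Taking anticlockwise as positive: τ₁ = +(27.8)(0.447) = +12.43 N·m; τ₂ = −(57.3)(0.447) = −25.61 N·m.
Net torque τ = -13.19 N·m.
α = τ/I = -13.19/0.8642 = -15.26 rad/s².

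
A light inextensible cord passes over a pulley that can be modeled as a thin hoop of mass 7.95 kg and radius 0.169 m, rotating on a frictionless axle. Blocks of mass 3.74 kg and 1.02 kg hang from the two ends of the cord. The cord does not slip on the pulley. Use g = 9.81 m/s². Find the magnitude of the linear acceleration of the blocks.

a ≈ 2.10 m/s²

I = MR² = (7.95)(0.169)² = 0.2271 kg·m².
Heavier block: m₁g − T₁ = m₁a. Lighter block: T₂ − m₂g = m₂a.
Pulley: (T₁ − T₂)R = Iα = I(a/R), so T₁ − T₂ = (I/R²)a = 1·M_p a = 7.950·a.
Adding the three: (m₁ − m₂)g = (m₁ + m₂ + 7.950)a, so a = (3.74 − 1.02)(9.81)/(3.74 + 1.02 + 7.950) = 2.099 m/s².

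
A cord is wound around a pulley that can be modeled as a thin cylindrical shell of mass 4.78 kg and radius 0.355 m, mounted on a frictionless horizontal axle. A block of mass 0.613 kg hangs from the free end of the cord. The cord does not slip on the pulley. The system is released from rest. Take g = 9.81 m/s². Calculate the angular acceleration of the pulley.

α ≈ 3.14 rad/s²

I = MR² = (4.78)(0.355)² = 0.6024 kg·m².
Block: mg − T = ma. Pulley: TR = Iα. No-slip: a = αR, so T = (I/R²)a = 4.780·a.
Then mg = (m + 4.780)a, so a = (0.613)(9.81)/(0.613 + 4.780) = 1.115 m/s².
α = a/R = 1.115/0.355 = 3.141 rad/s².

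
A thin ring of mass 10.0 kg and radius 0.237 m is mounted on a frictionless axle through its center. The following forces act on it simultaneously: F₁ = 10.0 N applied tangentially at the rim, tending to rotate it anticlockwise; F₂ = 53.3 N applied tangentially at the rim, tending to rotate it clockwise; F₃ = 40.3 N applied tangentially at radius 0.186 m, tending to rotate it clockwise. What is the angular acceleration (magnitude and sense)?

α ≈ 31.6 rad/s², clockwise

I = MR² = (10.0)(0.237)² = 0.5617 kg·m².
Taking anticlockwise as positive: τ₁ = +(10.0)(0.237) = +2.370 N·m; τ₂ = −(53.3)(0.237) = −12.63 N·m; τ₃ = −(40.3)(0.186) = −7.496 N·m.
Net torque τ = -17.76 N·m.
α = τ/I = -17.76/0.5617 = -31.62 rad/s².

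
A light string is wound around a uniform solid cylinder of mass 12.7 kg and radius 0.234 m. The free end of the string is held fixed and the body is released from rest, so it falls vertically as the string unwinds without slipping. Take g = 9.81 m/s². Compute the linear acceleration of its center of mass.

a ≈ 6.54 m/s²

Translation: Mg − T = Ma. Rotation about the center: TR = Iα with I = ½MR².
With a = αR: T = (I/R²)a = (1/2)M a, so Mg = (1 + 0.5000)Ma.
a = g/(1 + 0.5000) = 9.81/1.500 = 6.540 m/s².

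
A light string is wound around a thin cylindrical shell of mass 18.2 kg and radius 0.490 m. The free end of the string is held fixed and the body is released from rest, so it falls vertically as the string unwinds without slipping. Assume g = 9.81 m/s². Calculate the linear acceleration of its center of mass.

Translation: Mg − T = Ma. Rotation about the center: TR = Iα with I = MR².
With a = αR: T = (I/R²)a = M a, so Mg = (1 + 1.000)Ma.
a = g/(1 + 1.000) = 9.81/2.000 = 4.905 m/s².

a ≈ 4.91 m/s²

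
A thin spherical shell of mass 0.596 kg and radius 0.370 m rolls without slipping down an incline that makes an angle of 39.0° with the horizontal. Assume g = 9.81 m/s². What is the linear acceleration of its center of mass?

a ≈ 3.70 m/s²

Translation along the incline: Mg sinθ − f = Ma.
Rotation about the center: fR = Iα with I = (2/3)MR². No-slip gives a = αR, so f = (I/R²)a = (2/3)M a.
Substituting: Mg sinθ = (1 + 0.6667)Ma, so a = g sinθ/(1 + 0.6667) = (9.81) sin 39.0° / 1.667 = 3.704 m/s².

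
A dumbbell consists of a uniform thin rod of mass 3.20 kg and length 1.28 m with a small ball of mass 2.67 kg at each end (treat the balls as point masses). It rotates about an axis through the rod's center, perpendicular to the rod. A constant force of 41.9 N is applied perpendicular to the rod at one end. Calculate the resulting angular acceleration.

I_rod = (1/12)ML² = (1/12)(3.20)(1.28)² = 0.4369 kg·m².
I_balls = 2·m·(L/2)² = 2(2.67)(0.6400)² = 2.187 kg·m².
Total I = 2.624 kg·m².
τ = F·(L/2) = (41.9)(0.640) = 26.82 N·m.
α = τ/I = 26.82/2.624 = 10.22 rad/s².

α ≈ 10.2 rad/s²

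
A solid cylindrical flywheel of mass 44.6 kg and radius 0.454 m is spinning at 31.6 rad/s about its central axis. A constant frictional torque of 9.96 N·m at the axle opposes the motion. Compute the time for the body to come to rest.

t ≈ 14.6 s

I = ½MR² = (1/2)(44.6)(0.454)² = 4.596 kg·m².
The net torque has magnitude 9.96 N·m, opposing ω.
|α| = τ/I = 9.960/4.596 = 2.167 rad/s² (deceleration).
0 = ω₀ − |α|t ⇒ t = ω₀/|α| = 31.6/2.167 = 14.58 s.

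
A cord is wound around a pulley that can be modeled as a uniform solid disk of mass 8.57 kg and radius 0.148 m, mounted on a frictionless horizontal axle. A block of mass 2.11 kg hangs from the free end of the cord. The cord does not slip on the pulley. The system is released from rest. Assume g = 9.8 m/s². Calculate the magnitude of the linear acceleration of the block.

I = ½MR² = (1/2)(8.57)(0.148)² = 0.09386 kg·m².
Block: mg − T = ma. Pulley: TR = Iα. No-slip: a = αR, so T = (I/R²)a = 4.285·a.
Then mg = (m + 4.285)a, so a = (2.11)(9.8)/(2.11 + 4.285) = 3.233 m/s².

a ≈ 3.23 m/s²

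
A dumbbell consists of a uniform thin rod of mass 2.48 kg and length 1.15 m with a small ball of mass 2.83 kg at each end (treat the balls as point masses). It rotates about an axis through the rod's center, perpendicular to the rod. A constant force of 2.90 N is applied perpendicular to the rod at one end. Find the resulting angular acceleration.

I_rod = (1/12)ML² = (1/12)(2.48)(1.15)² = 0.2733 kg·m².
I_balls = 2·m·(L/2)² = 2(2.83)(0.5750)² = 1.871 kg·m².
Total I = 2.145 kg·m².
τ = F·(L/2) = (2.90)(0.575) = 1.667 N·m.
α = τ/I = 1.667/2.145 = 0.7775 rad/s².

α ≈ 0.778 rad/s²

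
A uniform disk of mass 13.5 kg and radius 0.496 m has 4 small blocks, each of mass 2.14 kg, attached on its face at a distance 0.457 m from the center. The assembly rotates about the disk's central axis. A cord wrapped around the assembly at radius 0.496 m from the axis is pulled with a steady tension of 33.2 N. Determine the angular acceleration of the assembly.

I_disk = ½MR² = ½(13.5)(0.496)² = 1.661 kg·m².
I_blocks = 4·m·r² = 4(2.14)(0.457)² = 1.788 kg·m².
Total I = 3.448 kg·m².
τ = F r = (33.2)(0.496) = 16.47 N·m.
α = τ/I = 16.47/3.448 = 4.775 rad/s².

α ≈ 4.78 rad/s²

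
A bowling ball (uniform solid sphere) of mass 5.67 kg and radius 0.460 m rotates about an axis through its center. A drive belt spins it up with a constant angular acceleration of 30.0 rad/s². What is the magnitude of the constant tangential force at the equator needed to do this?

I = (2/5)MR² = (2/5)(5.67)(0.460)² = 0.4799 kg·m².
The required torque is τ = Iα = (0.4799)(30.00) = 14.40 N·m.
A tangential force at the equator gives τ = FR, so F = τ/R = 14.40/0.460 = 31.30 N.

F ≈ 31.3 N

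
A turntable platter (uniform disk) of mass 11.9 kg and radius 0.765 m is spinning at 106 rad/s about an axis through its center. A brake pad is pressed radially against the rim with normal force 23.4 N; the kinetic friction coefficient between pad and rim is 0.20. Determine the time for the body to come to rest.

t ≈ 103 s

I = ½MR² = (1/2)(11.9)(0.765)² = 3.482 kg·m².
Friction force f = μN = (0.20)(23.4) = 4.680 N at the rim; torque magnitude τ = fR = 3.580 N·m, opposing ω.
|α| = τ/I = 3.580/3.482 = 1.028 rad/s² (deceleration).
0 = ω₀ − |α|t ⇒ t = ω₀/|α| = 106/1.028 = 103.1 s.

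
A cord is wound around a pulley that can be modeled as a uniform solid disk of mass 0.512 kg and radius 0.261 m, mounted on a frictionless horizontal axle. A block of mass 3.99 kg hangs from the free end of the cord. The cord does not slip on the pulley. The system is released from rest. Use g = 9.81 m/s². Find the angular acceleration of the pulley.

α ≈ 35.3 rad/s²

I = ½MR² = (1/2)(0.512)(0.261)² = 0.01744 kg·m².
Block: mg − T = ma. Pulley: TR = Iα. No-slip: a = αR, so T = (I/R²)a = 0.2560·a.
Then mg = (m + 0.2560)a, so a = (3.99)(9.81)/(3.99 + 0.2560) = 9.219 m/s².
α = a/R = 9.219/0.261 = 35.32 rad/s².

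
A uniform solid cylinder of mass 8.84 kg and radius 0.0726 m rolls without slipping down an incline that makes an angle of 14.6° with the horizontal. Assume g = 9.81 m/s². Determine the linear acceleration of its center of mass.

a ≈ 1.65 m/s²

Translation along the incline: Mg sinθ − f = Ma.
Rotation about the center: fR = Iα with I = ½MR². No-slip gives a = αR, so f = (I/R²)a = (1/2)M a.
Substituting: Mg sinθ = (1 + 0.5000)Ma, so a = g sinθ/(1 + 0.5000) = (9.81) sin 14.6° / 1.500 = 1.649 m/s².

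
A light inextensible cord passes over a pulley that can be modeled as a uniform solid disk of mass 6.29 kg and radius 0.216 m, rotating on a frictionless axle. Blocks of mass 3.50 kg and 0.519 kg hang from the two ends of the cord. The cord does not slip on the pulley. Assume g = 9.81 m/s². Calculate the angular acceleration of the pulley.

I = ½MR² = (1/2)(6.29)(0.216)² = 0.1467 kg·m².
Heavier block: m₁g − T₁ = m₁a. Lighter block: T₂ − m₂g = m₂a.
Pulley: (T₁ − T₂)R = Iα = I(a/R), so T₁ − T₂ = (I/R²)a = (1/2)M_p a = 3.145·a.
Adding the three: (m₁ − m₂)g = (m₁ + m₂ + 3.145)a, so a = (3.50 − 0.519)(9.81)/(3.50 + 0.519 + 3.145) = 4.082 m/s².
α = a/R = 4.082/0.216 = 18.90 rad/s².

α ≈ 18.9 rad/s²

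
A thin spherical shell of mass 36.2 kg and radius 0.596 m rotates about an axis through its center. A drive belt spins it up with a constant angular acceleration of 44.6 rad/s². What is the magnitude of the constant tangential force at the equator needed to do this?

F ≈ 642 N

I = (2/3)MR² = (2/3)(36.2)(0.596)² = 8.573 kg·m².
The required torque is τ = Iα = (8.573)(44.60) = 382.3 N·m.
A tangential force at the equator gives τ = FR, so F = τ/R = 382.3/0.596 = 641.5 N.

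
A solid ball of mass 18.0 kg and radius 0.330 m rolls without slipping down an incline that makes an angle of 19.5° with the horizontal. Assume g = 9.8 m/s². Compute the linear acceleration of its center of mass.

a ≈ 2.34 m/s²

Translation along the incline: Mg sinθ − f = Ma.
Rotation about the center: fR = Iα with I = (2/5)MR². No-slip gives a = αR, so f = (I/R²)a = (2/5)M a.
Substituting: Mg sinθ = (1 + 0.4000)Ma, so a = g sinθ/(1 + 0.4000) = (9.8) sin 19.5° / 1.400 = 2.337 m/s².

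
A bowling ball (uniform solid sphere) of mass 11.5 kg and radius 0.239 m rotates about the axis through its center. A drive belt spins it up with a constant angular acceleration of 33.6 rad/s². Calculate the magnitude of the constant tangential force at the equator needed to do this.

F ≈ 36.9 N

I = (2/5)MR² = (2/5)(11.5)(0.239)² = 0.2628 kg·m².
The required torque is τ = Iα = (0.2628)(33.60) = 8.829 N·m.
A tangential force at the equator gives τ = FR, so F = τ/R = 8.829/0.239 = 36.94 N.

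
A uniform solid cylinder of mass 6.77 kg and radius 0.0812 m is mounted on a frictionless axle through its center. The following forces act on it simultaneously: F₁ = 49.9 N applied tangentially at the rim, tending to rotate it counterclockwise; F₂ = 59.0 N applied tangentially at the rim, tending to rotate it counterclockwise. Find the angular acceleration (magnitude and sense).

I = ½MR² = (1/2)(6.77)(0.0812)² = 0.02232 kg·m².
Taking counterclockwise as positive: τ₁ = +(49.9)(0.0812) = +4.052 N·m; τ₂ = +(59.0)(0.0812) = +4.791 N·m.
Net torque τ = 8.843 N·m.
α = τ/I = 8.843/0.02232 = 396.2 rad/s².

α ≈ 396 rad/s², counterclockwise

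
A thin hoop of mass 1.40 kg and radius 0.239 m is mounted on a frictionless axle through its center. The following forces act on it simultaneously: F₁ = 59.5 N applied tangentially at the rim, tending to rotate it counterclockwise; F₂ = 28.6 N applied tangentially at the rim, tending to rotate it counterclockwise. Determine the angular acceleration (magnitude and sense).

α ≈ 263 rad/s², counterclockwise

I = MR² = (1.40)(0.239)² = 0.07997 kg·m².
Taking counterclockwise as positive: τ₁ = +(59.5)(0.239) = +14.22 N·m; τ₂ = +(28.6)(0.239) = +6.835 N·m.
Net torque τ = 21.06 N·m.
α = τ/I = 21.06/0.07997 = 263.3 rad/s².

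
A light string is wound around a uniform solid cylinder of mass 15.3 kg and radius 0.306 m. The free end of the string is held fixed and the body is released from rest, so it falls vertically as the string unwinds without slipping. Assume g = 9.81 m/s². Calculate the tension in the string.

T ≈ 50.0 N

Translation: Mg − T = Ma. Rotation about the center: TR = Iα with I = ½MR².
With a = αR: T = (I/R²)a = (1/2)M a, so Mg = (1 + 0.5000)Ma.
a = g/(1 + 0.5000) = 9.81/1.500 = 6.540 m/s².
T = 0.5000·M·a = (0.5000)(15.3)(6.540) = 50.03 N.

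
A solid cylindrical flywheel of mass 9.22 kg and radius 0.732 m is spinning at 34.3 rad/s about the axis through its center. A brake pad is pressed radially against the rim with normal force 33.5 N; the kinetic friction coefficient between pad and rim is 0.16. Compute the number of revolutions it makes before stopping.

≈ 58.9 revolutions

I = ½MR² = (1/2)(9.22)(0.732)² = 2.470 kg·m².
Friction force f = μN = (0.16)(33.5) = 5.360 N at the rim; torque magnitude τ = fR = 3.924 N·m, opposing ω.
|α| = τ/I = 3.924/2.470 = 1.588 rad/s² (deceleration).
ω² = ω₀² − 2|α|θ with ω = 0 ⇒ θ = ω₀²/(2|α|) = 370.3 rad = 58.94 rev.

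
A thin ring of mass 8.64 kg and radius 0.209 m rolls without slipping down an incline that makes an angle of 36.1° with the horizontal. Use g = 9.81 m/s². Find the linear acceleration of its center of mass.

a ≈ 2.89 m/s²

Translation along the incline: Mg sinθ − f = Ma.
Rotation about the center: fR = Iα with I = MR². No-slip gives a = αR, so f = (I/R²)a = M a.
Substituting: Mg sinθ = (1 + 1.000)Ma, so a = g sinθ/(1 + 1.000) = (9.81) sin 36.1° / 2.000 = 2.890 m/s².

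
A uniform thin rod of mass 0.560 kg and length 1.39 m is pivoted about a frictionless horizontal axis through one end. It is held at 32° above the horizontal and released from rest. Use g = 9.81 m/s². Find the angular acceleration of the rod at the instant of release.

About the pivot, I = (1/3)ML² = (1/3)(0.560)(1.39)² = 0.3607 kg·m².
The weight acts at the center, a distance L/2 = 0.6950 m from the pivot; τ = Mg(L/2) cos 32° = 3.238 N·m.
α = τ/I = 3.238/0.3607 = 8.978 rad/s².
(Equivalently α = (3g/(2L)) cos 32° = 8.978 rad/s².)

α ≈ 8.98 rad/s²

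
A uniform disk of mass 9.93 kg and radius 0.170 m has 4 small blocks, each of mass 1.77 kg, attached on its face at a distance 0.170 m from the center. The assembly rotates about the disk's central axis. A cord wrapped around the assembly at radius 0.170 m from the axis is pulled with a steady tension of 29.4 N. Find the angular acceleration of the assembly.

I_disk = ½MR² = ½(9.93)(0.170)² = 0.1435 kg·m².
I_blocks = 4·m·r² = 4(1.77)(0.170)² = 0.2046 kg·m².
Total I = 0.3481 kg·m².
τ = F r = (29.4)(0.170) = 4.998 N·m.
α = τ/I = 4.998/0.3481 = 14.36 rad/s².

α ≈ 14.4 rad/s²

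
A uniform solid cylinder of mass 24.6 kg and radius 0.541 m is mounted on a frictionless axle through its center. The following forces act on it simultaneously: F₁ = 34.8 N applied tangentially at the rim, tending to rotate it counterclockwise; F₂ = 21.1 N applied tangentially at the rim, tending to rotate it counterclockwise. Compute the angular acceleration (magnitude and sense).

I = ½MR² = (1/2)(24.6)(0.541)² = 3.600 kg·m².
Taking counterclockwise as positive: τ₁ = +(34.8)(0.541) = +18.83 N·m; τ₂ = +(21.1)(0.541) = +11.42 N·m.
Net torque τ = 30.24 N·m.
α = τ/I = 30.24/3.600 = 8.401 rad/s².

α ≈ 8.40 rad/s², counterclockwise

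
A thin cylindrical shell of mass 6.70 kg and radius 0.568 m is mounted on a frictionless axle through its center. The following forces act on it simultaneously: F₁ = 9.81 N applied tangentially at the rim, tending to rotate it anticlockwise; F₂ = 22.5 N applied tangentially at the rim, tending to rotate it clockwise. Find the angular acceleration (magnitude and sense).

α ≈ 3.33 rad/s², clockwise

I = MR² = (6.70)(0.568)² = 2.162 kg·m².
Taking anticlockwise as positive: τ₁ = +(9.81)(0.568) = +5.572 N·m; τ₂ = −(22.5)(0.568) = −12.78 N·m.
Net torque τ = -7.208 N·m.
α = τ/I = -7.208/2.162 = -3.335 rad/s².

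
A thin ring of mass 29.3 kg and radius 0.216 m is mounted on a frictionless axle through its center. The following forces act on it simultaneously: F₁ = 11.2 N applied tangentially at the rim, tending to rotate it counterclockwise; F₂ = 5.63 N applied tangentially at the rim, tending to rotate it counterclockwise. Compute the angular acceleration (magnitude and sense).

I = MR² = (29.3)(0.216)² = 1.367 kg·m².
Taking counterclockwise as positive: τ₁ = +(11.2)(0.216) = +2.419 N·m; τ₂ = +(5.63)(0.216) = +1.216 N·m.
Net torque τ = 3.635 N·m.
α = τ/I = 3.635/1.367 = 2.659 rad/s².

α ≈ 2.66 rad/s², counterclockwise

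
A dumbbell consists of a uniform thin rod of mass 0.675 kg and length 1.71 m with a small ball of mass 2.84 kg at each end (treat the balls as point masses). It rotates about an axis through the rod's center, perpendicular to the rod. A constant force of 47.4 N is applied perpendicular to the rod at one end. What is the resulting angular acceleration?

α ≈ 9.39 rad/s²

I_rod = (1/12)ML² = (1/12)(0.675)(1.71)² = 0.1645 kg·m².
I_balls = 2·m·(L/2)² = 2(2.84)(0.8550)² = 4.152 kg·m².
Total I = 4.317 kg·m².
τ = F·(L/2) = (47.4)(0.855) = 40.53 N·m.
α = τ/I = 40.53/4.317 = 9.388 rad/s².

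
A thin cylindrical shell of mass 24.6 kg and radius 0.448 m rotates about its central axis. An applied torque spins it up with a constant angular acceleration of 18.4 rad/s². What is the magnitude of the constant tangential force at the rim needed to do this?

I = MR² = (24.6)(0.448)² = 4.937 kg·m².
The required torque is τ = Iα = (4.937)(18.40) = 90.85 N·m.
A tangential force at the rim gives τ = FR, so F = τ/R = 90.85/0.448 = 202.8 N.

F ≈ 203 N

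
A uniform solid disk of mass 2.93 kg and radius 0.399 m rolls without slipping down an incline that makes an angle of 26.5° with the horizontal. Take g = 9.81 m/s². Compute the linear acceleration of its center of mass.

Translation along the incline: Mg sinθ − f = Ma.
Rotation about the center: fR = Iα with I = ½MR². No-slip gives a = αR, so f = (I/R²)a = (1/2)M a.
Substituting: Mg sinθ = (1 + 0.5000)Ma, so a = g sinθ/(1 + 0.5000) = (9.81) sin 26.5° / 1.500 = 2.918 m/s².

a ≈ 2.92 m/s²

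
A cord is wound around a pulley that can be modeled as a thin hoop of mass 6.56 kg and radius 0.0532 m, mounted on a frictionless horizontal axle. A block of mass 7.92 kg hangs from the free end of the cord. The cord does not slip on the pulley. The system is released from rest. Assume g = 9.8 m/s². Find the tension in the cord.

T ≈ 35.2 N

I = MR² = (6.56)(0.0532)² = 0.01857 kg·m².
Block: mg − T = ma. Pulley: TR = Iα. No-slip: a = αR, so T = (I/R²)a = 6.560·a.
Then mg = (m + 6.560)a, so a = (7.92)(9.8)/(7.92 + 6.560) = 5.360 m/s².
T = 6.560·a = 35.16 N.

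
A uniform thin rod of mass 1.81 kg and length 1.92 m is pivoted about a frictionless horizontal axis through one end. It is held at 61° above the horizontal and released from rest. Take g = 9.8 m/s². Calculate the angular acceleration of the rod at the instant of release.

About the pivot, I = (1/3)ML² = (1/3)(1.81)(1.92)² = 2.224 kg·m².
The weight acts at the center, a distance L/2 = 0.9600 m from the pivot; τ = Mg(L/2) cos 61° = 8.256 N·m.
α = τ/I = 8.256/2.224 = 3.712 rad/s².

α ≈ 3.71 rad/s²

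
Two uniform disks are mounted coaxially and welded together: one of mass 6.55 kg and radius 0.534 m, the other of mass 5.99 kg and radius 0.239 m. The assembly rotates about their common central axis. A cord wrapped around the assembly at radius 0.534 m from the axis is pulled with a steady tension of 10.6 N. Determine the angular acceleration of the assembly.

α ≈ 5.12 rad/s²

I = ½M₁R₁² + ½M₂R₂² = ½(6.55)(0.534)² + ½(5.99)(0.239)² = 1.105 kg·m².
τ = F r = (10.6)(0.534) = 5.660 N·m.
α = τ/I = 5.660/1.105 = 5.123 rad/s².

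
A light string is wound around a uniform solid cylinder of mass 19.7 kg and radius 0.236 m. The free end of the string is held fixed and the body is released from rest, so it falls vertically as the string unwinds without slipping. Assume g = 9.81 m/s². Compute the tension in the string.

Translation: Mg − T = Ma. Rotation about the center: TR = Iα with I = ½MR².
With a = αR: T = (I/R²)a = (1/2)M a, so Mg = (1 + 0.5000)Ma.
a = g/(1 + 0.5000) = 9.81/1.500 = 6.540 m/s².
T = 0.5000·M·a = (0.5000)(19.7)(6.540) = 64.42 N.

T ≈ 64.4 N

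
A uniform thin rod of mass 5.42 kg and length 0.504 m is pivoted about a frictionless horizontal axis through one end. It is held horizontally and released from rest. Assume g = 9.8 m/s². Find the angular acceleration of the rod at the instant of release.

About the pivot, I = (1/3)ML² = (1/3)(5.42)(0.504)² = 0.4589 kg·m².
The weight acts at the center, a distance L/2 = 0.2520 m from the pivot; τ = Mg(L/2) = 13.39 N·m.
α = τ/I = 13.39/0.4589 = 29.17 rad/s².
(Equivalently α = (3g/(2L)) = 29.17 rad/s².)

α ≈ 29.2 rad/s²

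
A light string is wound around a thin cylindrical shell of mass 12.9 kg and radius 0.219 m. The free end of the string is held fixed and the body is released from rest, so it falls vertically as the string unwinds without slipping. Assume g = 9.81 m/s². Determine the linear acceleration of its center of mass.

Translation: Mg − T = Ma. Rotation about the center: TR = Iα with I = MR².
With a = αR: T = (I/R²)a = M a, so Mg = (1 + 1.000)Ma.
a = g/(1 + 1.000) = 9.81/2.000 = 4.905 m/s².

a ≈ 4.91 m/s²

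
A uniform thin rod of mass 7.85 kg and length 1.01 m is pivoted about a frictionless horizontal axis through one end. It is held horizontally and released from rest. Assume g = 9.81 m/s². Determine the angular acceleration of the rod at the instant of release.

α ≈ 14.6 rad/s²

About the pivot, I = (1/3)ML² = (1/3)(7.85)(1.01)² = 2.669 kg·m².
The weight acts at the center, a distance L/2 = 0.5050 m from the pivot; τ = Mg(L/2) = 38.89 N·m.
α = τ/I = 38.89/2.669 = 14.57 rad/s².
(Equivalently α = (3g/(2L)) = 14.57 rad/s².)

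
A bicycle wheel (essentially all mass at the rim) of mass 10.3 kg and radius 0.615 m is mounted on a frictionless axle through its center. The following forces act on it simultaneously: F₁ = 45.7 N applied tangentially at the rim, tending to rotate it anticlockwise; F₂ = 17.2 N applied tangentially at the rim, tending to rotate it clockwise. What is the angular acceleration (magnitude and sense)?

α ≈ 4.50 rad/s², anticlockwise

I = MR² = (10.3)(0.615)² = 3.896 kg·m².
Taking anticlockwise as positive: τ₁ = +(45.7)(0.615) = +28.11 N·m; τ₂ = −(17.2)(0.615) = −10.58 N·m.
Net torque τ = 17.53 N·m.
α = τ/I = 17.53/3.896 = 4.499 rad/s².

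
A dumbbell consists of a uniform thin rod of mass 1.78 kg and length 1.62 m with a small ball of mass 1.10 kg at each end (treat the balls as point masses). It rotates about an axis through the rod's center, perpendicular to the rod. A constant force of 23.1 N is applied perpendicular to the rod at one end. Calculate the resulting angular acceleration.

I_rod = (1/12)ML² = (1/12)(1.78)(1.62)² = 0.3893 kg·m².
I_balls = 2·m·(L/2)² = 2(1.10)(0.8100)² = 1.443 kg·m².
Total I = 1.833 kg·m².
τ = F·(L/2) = (23.1)(0.810) = 18.71 N·m.
α = τ/I = 18.71/1.833 = 10.21 rad/s².

α ≈ 10.2 rad/s²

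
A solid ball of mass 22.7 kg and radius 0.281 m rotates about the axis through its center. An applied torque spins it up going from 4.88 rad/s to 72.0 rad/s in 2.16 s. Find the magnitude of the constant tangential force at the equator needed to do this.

I = (2/5)MR² = (2/5)(22.7)(0.281)² = 0.7170 kg·m².
α = Δω/Δt = (72.0 − 4.88)/2.16 = 31.07 rad/s².
The required torque is τ = Iα = (0.7170)(31.07) = 22.28 N·m.
A tangential force at the equator gives τ = FR, so F = τ/R = 22.28/0.281 = 79.28 N.

F ≈ 79.3 N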